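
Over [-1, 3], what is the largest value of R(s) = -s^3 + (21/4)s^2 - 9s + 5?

81/4

Differentiating, R'(s) = -3s^2 + (21/2)s - 9; which vanishes at s = 3/2 and s = 2.
Candidates: R(-1) = 81/4, R(3/2) = -1/16, R(2) = 0, R(3) = -7/4.
The maximum over the interval is 81/4, attained at s = -1.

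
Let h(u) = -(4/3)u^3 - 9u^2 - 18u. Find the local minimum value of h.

h'(u) = -4u^2 - 18u - 18 = 0 at u = -3, -3/2.
Since h''(u) = -8u - 18, we get h''(-3) = 6 > 0 ⇒ local minimum; h''(-3/2) = -6 < 0 ⇒ local maximum.
Thus h has its local minimum at u = -3, with value 9.

9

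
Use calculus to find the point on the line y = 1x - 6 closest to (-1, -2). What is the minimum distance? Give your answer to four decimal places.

Minimize D(x)^2 = (x + 1)^2 + (x - 4)^2.
d/dx[D^2] = 2(x + 1) + 2·1·(x - 4) = 0 ⇒ x = 3/2.
Then y = -9/2 and the distance is √(25/2) ≈ 3.5355.

3.5355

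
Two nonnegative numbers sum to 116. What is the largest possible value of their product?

With x + y = 116, the product is P(x) = x(116 − x).
P'(x) = 116 − 2x = 0 gives x = 58; P'' = −2 < 0, so this is the maximum.
P = 58·58 = 3364.

3364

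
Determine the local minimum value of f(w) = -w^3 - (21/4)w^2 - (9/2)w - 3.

f'(w) = -3w^2 - (21/2)w - 9/2 = 0 at w = -3, -1/2.
Second-derivative test with f''(w) = -6w - 21/2: f''(-3) = 15/2 > 0 ⇒ local minimum; f''(-1/2) = -15/2 < 0 ⇒ local maximum.
The local minimum is f(-3) = -39/4.

-39/4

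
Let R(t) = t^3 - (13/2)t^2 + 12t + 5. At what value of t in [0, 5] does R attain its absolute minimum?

Differentiating, R'(t) = 3t^2 - 13t + 12; which vanishes at t = 4/3 and t = 3.
Evaluating at the critical points and endpoints: R(0) = 5,  R(4/3) = 319/27,  R(3) = 19/2,  R(5) = 55/2.
So the minimum is R(0) = 5.

0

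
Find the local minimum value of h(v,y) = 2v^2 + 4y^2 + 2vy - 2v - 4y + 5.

∂h/∂v = 4v + 2y - 2 = 0 and ∂h/∂y = 2v + 8y - 4 = 0, so (v, y) = (2/7, 3/7).
The Hessian has h_{vv} = 4, h_{yy} = 8, h_{vy} = 2, giving D = 28 > 0 with h_{vv} > 0, so the point is a local minimum.
h(2/7, 3/7) = 27/7.

27/7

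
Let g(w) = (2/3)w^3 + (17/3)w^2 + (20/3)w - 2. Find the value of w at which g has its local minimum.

-2/3

g'(w) = 2w^2 + (34/3)w + 20/3. Setting g'(w) = 0 gives w ∈ {-5, -2/3}.
Since g''(w) = 4w + 34/3, we get g''(-5) = -26/3 < 0 ⇒ local maximum; g''(-2/3) = 26/3 > 0 ⇒ local minimum.
The local minimum is g(-2/3) = -334/81.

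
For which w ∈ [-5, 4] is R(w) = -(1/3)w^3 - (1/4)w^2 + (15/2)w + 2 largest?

The derivative is -w^2 - (1/2)w + 15/2, which vanishes at w = -3 and w = 5/2.
Evaluating at the critical points and endpoints: R(-5) = -1/12, R(-3) = -55/4, R(5/2) = 671/48, R(4) = 20/3.
So the maximum is R(5/2) = 671/48.

5/2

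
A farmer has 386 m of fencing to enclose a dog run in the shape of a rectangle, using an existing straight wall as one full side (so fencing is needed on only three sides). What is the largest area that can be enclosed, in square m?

37249/2

Let the sides perpendicular to the wall have length x and the parallel side y, so 2x + y = 386 and the area is A = xy = x(386 − 2x).
A'(x) = 386 − 4x = 0 gives x = 193/2, and A''(x) = −4 < 0 confirms a maximum.
Then y = 386 − 2·193/2 = 193 and A = 37249/2.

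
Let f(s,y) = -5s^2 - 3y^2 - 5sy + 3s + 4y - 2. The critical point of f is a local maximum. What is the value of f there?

-23/35

∂f/∂s = -10s - 5y + 3 = 0 and ∂f/∂y = -5s - 6y + 4 = 0, so (s, y) = (-2/35, 5/7).
The Hessian has f_{ss} = -10, f_{yy} = -6, f_{sy} = -5, giving D = 35 > 0 with f_{ss} < 0, so the point is a local maximum.
f(-2/35, 5/7) = -23/35.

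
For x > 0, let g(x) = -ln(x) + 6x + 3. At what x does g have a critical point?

g'(x) = -1/x + 6 = 0 gives x = 1/6.
g''(x) = 1/x², which is positive for x > 0, so this is a local minimum.
g(1/6) = -1·ln(1/6) + 1 + 3 ≈ 5.7918.

1/6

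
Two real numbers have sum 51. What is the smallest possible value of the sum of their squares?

2601/2

With a + b = 51, a^2 + b^2 = a^2 + (51 − a)^2.
The derivative 2a − 2(51 − a) = 4a − 102 vanishes at a = 51/2; second derivative 4 > 0, a minimum.
The minimum is 2·(51/2)^2 = 2601/2.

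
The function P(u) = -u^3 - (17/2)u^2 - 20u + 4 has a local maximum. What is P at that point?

P'(u) = -3u^2 - 17u - 20. Setting P'(u) = 0 gives u ∈ {-4, -5/3}.
Since P''(u) = -6u - 17, we get P''(-4) = 7 > 0 ⇒ local minimum; P''(-5/3) = -7 < 0 ⇒ local maximum.
The local maximum is P(-5/3) = 991/54.

991/54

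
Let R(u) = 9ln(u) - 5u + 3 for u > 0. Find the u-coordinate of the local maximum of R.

R'(u) = 9/u − 5 = 0 gives u = 9/5.
R''(u) = -9/u², which is negative for u > 0, so this is a local maximum.
R(9/5) = 9·ln(9/5) - 9 + 3 ≈ -0.7099.

9/5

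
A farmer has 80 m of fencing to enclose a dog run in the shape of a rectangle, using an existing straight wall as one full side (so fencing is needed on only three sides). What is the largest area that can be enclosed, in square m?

Let the sides perpendicular to the wall have length x and the parallel side y, so 2x + y = 80 and the area is A = xy = x(80 − 2x).
A'(x) = 80 − 4x = 0 gives x = 20, and A''(x) = −4 < 0 confirms a maximum.
Then y = 80 − 2·20 = 40 and A = 800.

800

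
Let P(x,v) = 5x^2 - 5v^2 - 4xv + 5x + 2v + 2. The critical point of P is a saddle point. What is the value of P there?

∂P/∂x = 10x - 4v + 5 = 0 and ∂P/∂v = -4x - 10v + 2 = 0, so (x, v) = (-21/58, 10/29).
The Hessian has P_{xx} = 10, P_{vv} = -10, P_{xv} = -4, giving D = -116 < 0, so the point is a saddle point.
P(-21/58, 10/29) = 167/116.

167/116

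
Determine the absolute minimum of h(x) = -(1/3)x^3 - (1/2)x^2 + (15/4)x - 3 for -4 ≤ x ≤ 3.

Differentiating, h'(x) = -x^2 - x + 15/4; which vanishes at x = -5/2 and x = 3/2.
Evaluating at the critical points and endpoints: h(-4) = -14/3,  h(-5/2) = -247/24,  h(3/2) = 3/8,  h(3) = -21/4.
So the minimum is h(-5/2) = -247/24.

-247/24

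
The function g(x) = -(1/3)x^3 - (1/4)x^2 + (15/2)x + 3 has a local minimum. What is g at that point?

g'(x) = -x^2 - (1/2)x + 15/2. Setting g'(x) = 0 gives x ∈ {-3, 5/2}.
Since g''(x) = -2x - 1/2, we get g''(-3) = 11/2 > 0 ⇒ local minimum; g''(5/2) = -11/2 < 0 ⇒ local maximum.
So the local minimum value is g(-3) = -51/4.

-51/4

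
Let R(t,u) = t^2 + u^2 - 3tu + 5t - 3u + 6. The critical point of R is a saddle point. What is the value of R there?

19/5

∂R/∂t = 2t - 3u + 5 = 0 and ∂R/∂u = -3t + 2u - 3 = 0, so (t, u) = (1/5, 9/5).
The Hessian has R_{tt} = 2, R_{uu} = 2, R_{tu} = -3, giving D = -5 < 0, so the point is a saddle point.
R(1/5, 9/5) = 19/5.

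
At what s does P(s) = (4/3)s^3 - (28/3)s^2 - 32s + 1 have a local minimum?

6

P'(s) = 4s^2 - (56/3)s - 32. Setting P'(s) = 0 gives s ∈ {-4/3, 6}.
Second-derivative test with P''(s) = 8s - 56/3: P''(-4/3) = -88/3 < 0 ⇒ local maximum; P''(6) = 88/3 > 0 ⇒ local minimum.
The local minimum is P(6) = -239.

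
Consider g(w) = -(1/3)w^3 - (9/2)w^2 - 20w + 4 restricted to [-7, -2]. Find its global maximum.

227/6

g'(w) = -w^2 - 9w - 20, which vanishes at w = -5 and w = -4.
Evaluating at the critical points and endpoints: g(-7) = 227/6, g(-5) = 199/6, g(-4) = 100/3, g(-2) = 86/3.
So the maximum is g(-7) = 227/6.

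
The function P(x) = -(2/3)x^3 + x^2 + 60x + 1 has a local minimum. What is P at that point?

P'(x) = -2x^2 + 2x + 60. Setting P'(x) = 0 gives x ∈ {-5, 6}.
Since P''(x) = -4x + 2, we get P''(-5) = 22 > 0 ⇒ local minimum; P''(6) = -22 < 0 ⇒ local maximum.
Thus P has its local minimum at x = -5, with value -572/3.

-572/3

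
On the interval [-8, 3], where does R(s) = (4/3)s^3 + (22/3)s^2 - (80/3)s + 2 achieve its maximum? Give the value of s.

-5

R'(s) = 4s^2 + (44/3)s - 80/3, which vanishes at s = -5 and s = 4/3.
Compare values at every candidate in [-8, 3]: R(-8) = 2,  R(-5) = 152,  R(4/3) = -1406/81,  R(3) = 24.
The maximum over the interval is 152, attained at s = -5.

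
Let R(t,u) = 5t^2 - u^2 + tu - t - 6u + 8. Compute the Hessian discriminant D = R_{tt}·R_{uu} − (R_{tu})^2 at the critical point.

∂R/∂t = 10t + u - 1 = 0 and ∂R/∂u = t - 2u - 6 = 0, so (t, u) = (8/21, -59/21).
The Hessian has R_{tt} = 10, R_{uu} = -2, R_{tu} = 1, giving D = -21 < 0, so the point is a saddle point.
D = (10)·(-2) − (1)^2 = -21.

-21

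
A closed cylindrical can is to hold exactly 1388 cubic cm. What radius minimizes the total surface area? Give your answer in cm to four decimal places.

6.0451

With radius r and height h, πr²h = 1388 so h = 1388/(πr²), and S(r) = 2πr² + 2πrh = 2πr² + 2·1388/r.
S'(r) = 4πr − 2·1388/r² = 0 ⇒ r³ = 1388/(2π), so r ≈ 6.0451 and h = 2r ≈ 12.0902.
S''(r) = 4π + 4·1388/r³ > 0, so this is the minimum; S ≈ 688.8228.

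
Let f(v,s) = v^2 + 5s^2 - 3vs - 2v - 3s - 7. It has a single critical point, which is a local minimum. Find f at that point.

-124/11

∂f/∂v = 2v - 3s - 2 = 0 and ∂f/∂s = -3v + 10s - 3 = 0, so (v, s) = (29/11, 12/11).
The Hessian has f_{vv} = 2, f_{ss} = 10, f_{vs} = -3, giving D = 11 > 0 with f_{vv} > 0, so the point is a local minimum.
f(29/11, 12/11) = -124/11.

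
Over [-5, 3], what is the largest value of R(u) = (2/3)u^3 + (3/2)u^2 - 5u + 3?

Differentiating, R'(u) = 2u^2 + 3u - 5; which vanishes at u = -5/2 and u = 1.
Candidates: R(-5) = -107/6, R(-5/2) = 347/24, R(1) = 1/6, R(3) = 39/2.
The maximum over the interval is 39/2, attained at u = 3.

39/2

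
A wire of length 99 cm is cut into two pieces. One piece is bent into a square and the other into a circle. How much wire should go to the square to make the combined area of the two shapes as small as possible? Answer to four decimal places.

Let x be the length used for the square. Square side x/4; circle radius (99−x)/(2π).
A(x) = (x/4)² + π·((99−x)/(2π))² = x²/16 + (99−x)²/(4π) for 0 ≤ x ≤ 99. A'(x) = x/8 − (99−x)/(2π) = 0 gives x = 4·99/(π+4) ≈ 55.4498.
A'' = 1/8 + 1/(2π) > 0, so this gives the minimum combined area; x ≈ 55.4498 cm to the square.

55.4498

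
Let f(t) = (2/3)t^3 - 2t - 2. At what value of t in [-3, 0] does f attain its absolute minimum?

-3

f'(t) = 2t^2 - 2, whose only zero in [-3, 0] is t = -1.
Compare values at every candidate in [-3, 0]: f(-3) = -14; f(-1) = -2/3; f(0) = -2.
So the minimum is f(-3) = -14.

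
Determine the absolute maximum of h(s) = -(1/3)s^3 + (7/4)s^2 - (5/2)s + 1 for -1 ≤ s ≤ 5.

The derivative is -s^2 + (7/2)s - 5/2, which vanishes at s = 1 and s = 5/2.
Evaluating at the critical points and endpoints: h(-1) = 67/12, h(1) = -1/12, h(5/2) = 23/48, h(5) = -113/12.
Hence the absolute maximum is 67/12 at s = -1.

67/12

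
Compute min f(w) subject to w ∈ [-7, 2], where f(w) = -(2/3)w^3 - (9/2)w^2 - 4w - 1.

-97/3

Differentiating, f'(w) = -2w^2 - 9w - 4; which vanishes at w = -4 and w = -1/2.
Compare values at every candidate in [-7, 2]: f(-7) = 211/6; f(-4) = -43/3; f(-1/2) = -1/24; f(2) = -97/3.
Hence the absolute minimum is -97/3 at w = 2.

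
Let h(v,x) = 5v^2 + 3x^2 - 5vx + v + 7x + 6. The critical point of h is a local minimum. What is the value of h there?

-73/35

∂h/∂v = 10v - 5x + 1 = 0 and ∂h/∂x = -5v + 6x + 7 = 0, so (v, x) = (-41/35, -15/7).
The Hessian has h_{vv} = 10, h_{xx} = 6, h_{vx} = -5, giving D = 35 > 0 with h_{vv} > 0, so the point is a local minimum.
h(-41/35, -15/7) = -73/35.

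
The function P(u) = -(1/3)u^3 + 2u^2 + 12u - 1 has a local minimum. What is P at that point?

Critical points: P'(u) = -u^2 + 4u + 12 vanishes at u = -2, 6.
P''(u) = -2u + 4. P''(-2) = 8 > 0 ⇒ local minimum; P''(6) = -8 < 0 ⇒ local maximum.
The local minimum is P(-2) = -43/3.

-43/3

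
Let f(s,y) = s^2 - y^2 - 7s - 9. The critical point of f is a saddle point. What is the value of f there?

∂f/∂s = 2s - 7 = 0 and ∂f/∂y = -2y = 0, so (s, y) = (7/2, 0).
The Hessian has f_{ss} = 2, f_{yy} = -2, f_{sy} = 0, giving D = -4 < 0, so the point is a saddle point.
f(7/2, 0) = -85/4.

-85/4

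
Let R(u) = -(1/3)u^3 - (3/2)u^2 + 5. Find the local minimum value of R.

1/2

R'(u) = -u^2 - 3u = 0 at u = -3, 0.
Since R''(u) = -2u - 3, we get R''(-3) = 3 > 0 ⇒ local minimum; R''(0) = -3 < 0 ⇒ local maximum.
Thus R has its local minimum at u = -3, with value 1/2.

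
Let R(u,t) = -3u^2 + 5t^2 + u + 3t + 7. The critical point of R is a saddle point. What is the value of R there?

199/30

∂R/∂u = -6u + 1 = 0 and ∂R/∂t = 10t + 3 = 0, so (u, t) = (1/6, -3/10).
The Hessian has R_{uu} = -6, R_{tt} = 10, R_{ut} = 0, giving D = -60 < 0, so the point is a saddle point.
R(1/6, -3/10) = 199/30.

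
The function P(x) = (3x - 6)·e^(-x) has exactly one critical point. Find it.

P'(x) = 3·e^(-x) + (3x - 6)·(-1)·e^(-x) = (-3x + 9)·e^(-x). Since e^(-x) > 0, the only critical point is x = 3.
P''(3) has the same sign as -3 < 0, so this is a local maximum.
P(3) = (3)·e^(-3) ≈ 0.1494.

3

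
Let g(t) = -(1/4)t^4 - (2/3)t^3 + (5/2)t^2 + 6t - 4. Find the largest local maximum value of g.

Critical points: g'(t) = -t^3 - 2t^2 + 5t + 6 vanishes at t = -3, -1, 2.
g''(t) = -3t^2 - 4t + 5. g''(-3) = -10 < 0 ⇒ local maximum; g''(-1) = 6 > 0 ⇒ local minimum; g''(2) = -15 < 0 ⇒ local maximum.
The largest local maximum is g(2) = 26/3.

26/3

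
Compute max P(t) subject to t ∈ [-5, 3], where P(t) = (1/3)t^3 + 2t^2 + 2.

29

Differentiating, P'(t) = t^2 + 4t; which vanishes at t = -4 and t = 0.
Compare values at every candidate in [-5, 3]: P(-5) = 31/3,  P(-4) = 38/3,  P(0) = 2,  P(3) = 29.
So the maximum is P(3) = 29.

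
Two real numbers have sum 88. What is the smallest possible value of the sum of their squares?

3872

With a + b = 88, a^2 + b^2 = a^2 + (88 − a)^2.
The derivative 2a − 2(88 − a) = 4a − 176 vanishes at a = 44; second derivative 4 > 0, a minimum.
The minimum is 2·(44)^2 = 3872.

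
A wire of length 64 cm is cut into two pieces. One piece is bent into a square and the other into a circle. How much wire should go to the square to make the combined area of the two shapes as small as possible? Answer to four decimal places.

35.8463

Let x be the length used for the square. Square side x/4; circle radius (64−x)/(2π).
A(x) = (x/4)² + π·((64−x)/(2π))² = x²/16 + (64−x)²/(4π) for 0 ≤ x ≤ 64. A'(x) = x/8 − (64−x)/(2π) = 0 gives x = 4·64/(π+4) ≈ 35.8463.
A'' = 1/8 + 1/(2π) > 0, so this gives the minimum combined area; x ≈ 35.8463 cm to the square.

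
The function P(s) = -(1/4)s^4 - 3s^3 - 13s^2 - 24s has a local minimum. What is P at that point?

Critical points: P'(s) = -s^3 - 9s^2 - 26s - 24 vanishes at s = -4, -3, -2.
Second-derivative test with P''(s) = -3s^2 - 18s - 26: P''(-4) = -2 < 0 ⇒ local maximum; P''(-3) = 1 > 0 ⇒ local minimum; P''(-2) = -2 < 0 ⇒ local maximum.
Thus P has its local minimum at s = -3, with value 63/4.

63/4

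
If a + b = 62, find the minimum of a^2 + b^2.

1922

With a + b = 62, a^2 + b^2 = a^2 + (62 − a)^2.
The derivative 2a − 2(62 − a) = 4a − 124 vanishes at a = 31; second derivative 4 > 0, a minimum.
The minimum is 2·(31)^2 = 1922.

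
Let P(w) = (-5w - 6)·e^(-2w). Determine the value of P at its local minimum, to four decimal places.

-10.1380

P'(w) = (-5)·e^(-2w) + (-5w - 6)·(-2)·e^(-2w) = (10w + 7)·e^(-2w). Since e^(-2w) > 0, the only critical point is w = -7/10.
P''(-7/10) has the same sign as 10 > 0, so this is a local minimum.
P(-7/10) = (-5/2)·e^(7/5) ≈ -10.1380.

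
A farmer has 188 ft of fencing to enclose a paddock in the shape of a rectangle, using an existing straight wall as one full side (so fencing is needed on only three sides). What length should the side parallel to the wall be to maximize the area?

Let the sides perpendicular to the wall have length x and the parallel side y, so 2x + y = 188 and the area is A = xy = x(188 − 2x).
A'(x) = 188 − 4x = 0 gives x = 47, and A''(x) = −4 < 0 confirms a maximum.
Then y = 188 − 2·47 = 94 and A = 4418.

94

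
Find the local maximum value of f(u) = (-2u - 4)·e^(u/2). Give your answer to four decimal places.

0.5413

By the product rule, f'(u) = (-u - 4)·e^(u/2). Since e^(u/2) > 0, the only critical point is u = -4.
f''(-4) has the same sign as -1 < 0, so this is a local maximum.
f(-4) = (4)·e^(-2) ≈ 0.5413.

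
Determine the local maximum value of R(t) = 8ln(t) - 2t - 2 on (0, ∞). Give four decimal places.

R'(t) = 8/t − 2 = 0 gives t = 4.
R''(t) = -8/t², which is negative for t > 0, so this is a local maximum.
R(4) = 8·ln(4) - 8 - 2 ≈ 1.0904.

1.0904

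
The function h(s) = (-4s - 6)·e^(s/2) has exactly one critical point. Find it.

-7/2

Differentiating with the product rule gives h'(s) = (-2s - 7)·e^(s/2). Since e^(s/2) > 0, the only critical point is s = -7/2.
h''(-7/2) has the same sign as -2 < 0, so this is a local maximum.
h(-7/2) = (8)·e^(-7/4) ≈ 1.3902.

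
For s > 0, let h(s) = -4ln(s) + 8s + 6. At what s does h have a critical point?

h'(s) = -4/s + 8 = 0 gives s = 1/2.
h''(s) = 4/s², which is positive for s > 0, so this is a local minimum.
h(1/2) = -4·ln(1/2) + 4 + 6 ≈ 12.7726.

1/2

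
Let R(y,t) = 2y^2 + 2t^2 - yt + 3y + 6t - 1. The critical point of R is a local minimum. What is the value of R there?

-41/5

∂R/∂y = 4y - t + 3 = 0 and ∂R/∂t = -y + 4t + 6 = 0, so (y, t) = (-6/5, -9/5).
The Hessian has R_{yy} = 4, R_{tt} = 4, R_{yt} = -1, giving D = 15 > 0 with R_{yy} > 0, so the point is a local minimum.
R(-6/5, -9/5) = -41/5.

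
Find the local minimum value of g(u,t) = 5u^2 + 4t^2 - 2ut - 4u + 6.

∂g/∂u = 10u - 2t - 4 = 0 and ∂g/∂t = -2u + 8t = 0, so (u, t) = (8/19, 2/19).
The Hessian has g_{uu} = 10, g_{tt} = 8, g_{ut} = -2, giving D = 76 > 0 with g_{uu} > 0, so the point is a local minimum.
g(8/19, 2/19) = 98/19.

98/19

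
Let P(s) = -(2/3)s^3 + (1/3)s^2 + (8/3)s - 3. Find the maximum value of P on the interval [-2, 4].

Differentiating, P'(s) = -2s^2 + (2/3)s + 8/3; which vanishes at s = -1 and s = 4/3.
Evaluating at the critical points and endpoints: P(-2) = -5/3,  P(-1) = -14/3,  P(4/3) = -35/81,  P(4) = -89/3.
Hence the absolute maximum is -35/81 at s = 4/3.

-35/81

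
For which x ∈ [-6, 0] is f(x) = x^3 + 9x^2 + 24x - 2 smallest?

-6

f'(x) = 3x^2 + 18x + 24, which vanishes at x = -4 and x = -2.
Candidates: f(-6) = -38, f(-4) = -18, f(-2) = -22, f(0) = -2.
So the minimum is f(-6) = -38.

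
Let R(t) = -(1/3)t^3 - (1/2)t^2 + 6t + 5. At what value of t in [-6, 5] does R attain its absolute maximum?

-6

R'(t) = -t^2 - t + 6, which vanishes at t = -3 and t = 2.
Candidates: R(-6) = 23; R(-3) = -17/2; R(2) = 37/3; R(5) = -115/6.
So the maximum is R(-6) = 23.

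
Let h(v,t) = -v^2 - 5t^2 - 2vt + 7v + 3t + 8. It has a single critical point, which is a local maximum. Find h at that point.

85/4

∂h/∂v = -2v - 2t + 7 = 0 and ∂h/∂t = -2v - 10t + 3 = 0, so (v, t) = (4, -1/2).
The Hessian has h_{vv} = -2, h_{tt} = -10, h_{vt} = -2, giving D = 16 > 0 with h_{vv} < 0, so the point is a local maximum.
h(4, -1/2) = 85/4.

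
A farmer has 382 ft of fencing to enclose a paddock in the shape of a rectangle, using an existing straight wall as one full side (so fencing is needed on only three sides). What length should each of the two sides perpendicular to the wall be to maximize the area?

Let the sides perpendicular to the wall have length x and the parallel side y, so 2x + y = 382 and the area is A = xy = x(382 − 2x).
A'(x) = 382 − 4x = 0 gives x = 191/2, and A''(x) = −4 < 0 confirms a maximum.
Then y = 382 − 2·191/2 = 191 and A = 36481/2.

191/2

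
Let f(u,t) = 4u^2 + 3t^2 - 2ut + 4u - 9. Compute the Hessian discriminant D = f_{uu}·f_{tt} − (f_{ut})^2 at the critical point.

∂f/∂u = 8u - 2t + 4 = 0 and ∂f/∂t = -2u + 6t = 0, so (u, t) = (-6/11, -2/11).
The Hessian has f_{uu} = 8, f_{tt} = 6, f_{ut} = -2, giving D = 44 > 0 with f_{uu} > 0, so the point is a local minimum.
D = (8)·(6) − (-2)^2 = 44.

44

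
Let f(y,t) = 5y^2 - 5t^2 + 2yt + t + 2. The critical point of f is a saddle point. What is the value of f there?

∂f/∂y = 10y + 2t = 0 and ∂f/∂t = 2y - 10t + 1 = 0, so (y, t) = (-1/52, 5/52).
The Hessian has f_{yy} = 10, f_{tt} = -10, f_{yt} = 2, giving D = -104 < 0, so the point is a saddle point.
f(-1/52, 5/52) = 213/104.

213/104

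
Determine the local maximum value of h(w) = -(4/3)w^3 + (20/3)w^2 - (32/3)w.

h'(w) = -4w^2 + (40/3)w - 32/3 = 0 at w = 4/3, 2.
h''(w) = -8w + 40/3. h''(4/3) = 8/3 > 0 ⇒ local minimum; h''(2) = -8/3 < 0 ⇒ local maximum.
Thus h has its local maximum at w = 2, with value -16/3.

-16/3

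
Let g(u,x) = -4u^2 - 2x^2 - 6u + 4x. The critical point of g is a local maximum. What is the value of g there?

∂g/∂u = -8u - 6 = 0 and ∂g/∂x = -4x + 4 = 0, so (u, x) = (-3/4, 1).
The Hessian has g_{uu} = -8, g_{xx} = -4, g_{ux} = 0, giving D = 32 > 0 with g_{uu} < 0, so the point is a local maximum.
g(-3/4, 1) = 17/4.

17/4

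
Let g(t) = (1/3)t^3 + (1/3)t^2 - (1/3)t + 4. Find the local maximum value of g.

g'(t) = t^2 + (2/3)t - 1/3. Setting g'(t) = 0 gives t ∈ {-1, 1/3}.
Since g''(t) = 2t + 2/3, we get g''(-1) = -4/3 < 0 ⇒ local maximum; g''(1/3) = 4/3 > 0 ⇒ local minimum.
Thus g has its local maximum at t = -1, with value 13/3.

13/3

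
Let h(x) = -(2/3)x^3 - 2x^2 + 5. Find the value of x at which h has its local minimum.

-2

h'(x) = -2x^2 - 4x = 0 at x = -2, 0.
Second-derivative test with h''(x) = -4x - 4: h''(-2) = 4 > 0 ⇒ local minimum; h''(0) = -4 < 0 ⇒ local maximum.
The local minimum is h(-2) = 7/3.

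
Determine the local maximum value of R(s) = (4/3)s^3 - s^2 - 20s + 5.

R'(s) = 4s^2 - 2s - 20. Setting R'(s) = 0 gives s ∈ {-2, 5/2}.
R''(s) = 8s - 2. R''(-2) = -18 < 0 ⇒ local maximum; R''(5/2) = 18 > 0 ⇒ local minimum.
So the local maximum value is R(-2) = 91/3.

91/3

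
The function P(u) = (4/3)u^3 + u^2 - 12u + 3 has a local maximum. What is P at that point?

61/3

P'(u) = 4u^2 + 2u - 12. Setting P'(u) = 0 gives u ∈ {-2, 3/2}.
Since P''(u) = 8u + 2, we get P''(-2) = -14 < 0 ⇒ local maximum; P''(3/2) = 14 > 0 ⇒ local minimum.
So the local maximum value is P(-2) = 61/3.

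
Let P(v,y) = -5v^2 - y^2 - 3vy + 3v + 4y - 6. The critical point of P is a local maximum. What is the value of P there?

-13/11

∂P/∂v = -10v - 3y + 3 = 0 and ∂P/∂y = -3v - 2y + 4 = 0, so (v, y) = (-6/11, 31/11).
The Hessian has P_{vv} = -10, P_{yy} = -2, P_{vy} = -3, giving D = 11 > 0 with P_{vv} < 0, so the point is a local maximum.
P(-6/11, 31/11) = -13/11.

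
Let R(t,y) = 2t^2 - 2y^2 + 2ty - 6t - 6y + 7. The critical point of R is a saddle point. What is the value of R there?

17/5

∂R/∂t = 4t + 2y - 6 = 0 and ∂R/∂y = 2t - 4y - 6 = 0, so (t, y) = (9/5, -3/5).
The Hessian has R_{tt} = 4, R_{yy} = -4, R_{ty} = 2, giving D = -20 < 0, so the point is a saddle point.
R(9/5, -3/5) = 17/5.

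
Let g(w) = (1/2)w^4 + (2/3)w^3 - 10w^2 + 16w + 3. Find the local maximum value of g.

g'(w) = 2w^3 + 2w^2 - 20w + 16 = 0 at w = -4, 1, 2.
Since g''(w) = 6w^2 + 4w - 20, we get g''(-4) = 60 > 0 ⇒ local minimum; g''(1) = -10 < 0 ⇒ local maximum; g''(2) = 12 > 0 ⇒ local minimum.
Thus g has its local maximum at w = 1, with value 61/6.

61/6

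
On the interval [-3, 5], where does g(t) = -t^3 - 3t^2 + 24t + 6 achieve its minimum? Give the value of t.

5

The derivative is -3t^2 - 6t + 24, whose only zero in [-3, 5] is t = 2.
Candidates: g(-3) = -66, g(2) = 34, g(5) = -74.
Hence the absolute minimum is -74 at t = 5.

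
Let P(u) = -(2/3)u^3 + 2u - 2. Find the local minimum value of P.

-10/3

P'(u) = -2u^2 + 2 = 0 at u = -1, 1.
Second-derivative test with P''(u) = -4u: P''(-1) = 4 > 0 ⇒ local minimum; P''(1) = -4 < 0 ⇒ local maximum.
So the local minimum value is P(-1) = -10/3.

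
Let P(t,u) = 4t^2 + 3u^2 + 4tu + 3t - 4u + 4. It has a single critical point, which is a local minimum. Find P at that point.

-11/32

∂P/∂t = 8t + 4u + 3 = 0 and ∂P/∂u = 4t + 6u - 4 = 0, so (t, u) = (-17/16, 11/8).
The Hessian has P_{tt} = 8, P_{uu} = 6, P_{tu} = 4, giving D = 32 > 0 with P_{tt} > 0, so the point is a local minimum.
P(-17/16, 11/8) = -11/32.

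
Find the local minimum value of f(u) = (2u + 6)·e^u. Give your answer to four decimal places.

-0.0366

By the product rule, f'(u) = (2u + 8)·e^u. Since e^u > 0, the only critical point is u = -4.
f''(-4) has the same sign as 2 > 0, so this is a local minimum.
f(-4) = (-2)·e^(-4) ≈ -0.0366.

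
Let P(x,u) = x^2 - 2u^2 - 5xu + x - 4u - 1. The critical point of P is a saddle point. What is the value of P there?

∂P/∂x = 2x - 5u + 1 = 0 and ∂P/∂u = -5x - 4u - 4 = 0, so (x, u) = (-8/11, -1/11).
The Hessian has P_{xx} = 2, P_{uu} = -4, P_{xu} = -5, giving D = -33 < 0, so the point is a saddle point.
P(-8/11, -1/11) = -13/11.

-13/11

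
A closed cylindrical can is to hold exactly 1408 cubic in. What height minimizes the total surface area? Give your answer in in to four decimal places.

12.1480

With radius r and height h, πr²h = 1408 so h = 1408/(πr²), and S(r) = 2πr² + 2πrh = 2πr² + 2·1408/r.
S'(r) = 4πr − 2·1408/r² = 0 ⇒ r³ = 1408/(2π), so r ≈ 6.0740 and h = 2r ≈ 12.1480.
S''(r) = 4π + 4·1408/r³ > 0, so this is the minimum; S ≈ 695.4240.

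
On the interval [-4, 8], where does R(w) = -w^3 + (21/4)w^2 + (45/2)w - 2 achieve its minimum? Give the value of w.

Differentiating, R'(w) = -3w^2 + (21/2)w + 45/2; which vanishes at w = -3/2 and w = 5.
Candidates: R(-4) = 56, R(-3/2) = -329/16, R(5) = 467/4, R(8) = 2.
So the minimum is R(-3/2) = -329/16.

-3/2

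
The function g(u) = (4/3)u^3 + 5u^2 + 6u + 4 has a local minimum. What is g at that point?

g'(u) = 4u^2 + 10u + 6 = 0 at u = -3/2, -1.
g''(u) = 8u + 10. g''(-3/2) = -2 < 0 ⇒ local maximum; g''(-1) = 2 > 0 ⇒ local minimum.
So the local minimum value is g(-1) = 5/3.

5/3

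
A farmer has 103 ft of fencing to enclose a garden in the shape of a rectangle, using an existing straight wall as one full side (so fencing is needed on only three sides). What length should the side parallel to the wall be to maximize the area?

103/2

Let the sides perpendicular to the wall have length x and the parallel side y, so 2x + y = 103 and the area is A = xy = x(103 − 2x).
A'(x) = 103 − 4x = 0 gives x = 103/4, and A''(x) = −4 < 0 confirms a maximum.
Then y = 103 − 2·103/4 = 103/2 and A = 10609/8.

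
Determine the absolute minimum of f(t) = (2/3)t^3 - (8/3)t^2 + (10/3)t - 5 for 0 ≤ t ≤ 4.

-5

Differentiating, f'(t) = 2t^2 - (16/3)t + 10/3; which vanishes at t = 1 and t = 5/3.
Evaluating at the critical points and endpoints: f(0) = -5, f(1) = -11/3, f(5/3) = -305/81, f(4) = 25/3.
Hence the absolute minimum is -5 at t = 0.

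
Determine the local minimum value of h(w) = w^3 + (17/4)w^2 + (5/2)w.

-43/108

h'(w) = 3w^2 + (17/2)w + 5/2. Setting h'(w) = 0 gives w ∈ {-5/2, -1/3}.
h''(w) = 6w + 17/2. h''(-5/2) = -13/2 < 0 ⇒ local maximum; h''(-1/3) = 13/2 > 0 ⇒ local minimum.
So the local minimum value is h(-1/3) = -43/108.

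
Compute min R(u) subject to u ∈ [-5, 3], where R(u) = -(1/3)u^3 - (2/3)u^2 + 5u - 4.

Differentiating, R'(u) = -u^2 - (4/3)u + 5; which vanishes at u = -3 and u = 5/3.
Evaluating at the critical points and endpoints: R(-5) = -4,  R(-3) = -16,  R(5/3) = 76/81,  R(3) = -4.
Hence the absolute minimum is -16 at u = -3.

-16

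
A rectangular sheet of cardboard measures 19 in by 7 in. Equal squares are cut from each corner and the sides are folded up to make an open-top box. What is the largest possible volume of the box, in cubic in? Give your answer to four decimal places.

96.1185

With cut size x, the volume is V(x) = x(19 − 2x)(7 − 2x) for 0 < x < 3.5.
V'(x) = 12x^2 − 104x + 133. Setting V'(x) = 0 gives x ≈ 1.5594 (the root in (0, 3.5)).
V''(x) = 24x − 104 is negative there, so this is the maximum; V ≈ 96.1185.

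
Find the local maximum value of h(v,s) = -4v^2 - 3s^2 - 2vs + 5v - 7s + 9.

∂h/∂v = -8v - 2s + 5 = 0 and ∂h/∂s = -2v - 6s - 7 = 0, so (v, s) = (1, -3/2).
The Hessian has h_{vv} = -8, h_{ss} = -6, h_{vs} = -2, giving D = 44 > 0 with h_{vv} < 0, so the point is a local maximum.
h(1, -3/2) = 67/4.

67/4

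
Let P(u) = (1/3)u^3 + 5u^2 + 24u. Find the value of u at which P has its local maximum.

Critical points: P'(u) = u^2 + 10u + 24 vanishes at u = -6, -4.
P''(u) = 2u + 10. P''(-6) = -2 < 0 ⇒ local maximum; P''(-4) = 2 > 0 ⇒ local minimum.
The local maximum is P(-6) = -36.

-6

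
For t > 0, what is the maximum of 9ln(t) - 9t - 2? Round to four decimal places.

R'(t) = 9/t − 9 = 0 gives t = 1.
R''(t) = -9/t², which is negative for t > 0, so this is a local maximum.
R(1) = 9·ln(1) - 9 - 2 ≈ -11.0000.

-11.0000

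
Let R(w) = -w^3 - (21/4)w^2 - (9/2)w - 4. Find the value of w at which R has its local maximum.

-1/2

R'(w) = -3w^2 - (21/2)w - 9/2. Setting R'(w) = 0 gives w ∈ {-3, -1/2}.
Since R''(w) = -6w - 21/2, we get R''(-3) = 15/2 > 0 ⇒ local minimum; R''(-1/2) = -15/2 < 0 ⇒ local maximum.
Thus R has its local maximum at w = -1/2, with value -47/16.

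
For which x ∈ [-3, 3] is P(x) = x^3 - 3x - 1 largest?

3

P'(x) = 3x^2 - 3, which vanishes at x = -1 and x = 1.
Compare values at every candidate in [-3, 3]: P(-3) = -19; P(-1) = 1; P(1) = -3; P(3) = 17.
The maximum over the interval is 17, attained at x = 3.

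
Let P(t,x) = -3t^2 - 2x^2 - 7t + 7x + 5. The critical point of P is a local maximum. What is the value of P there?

365/24

∂P/∂t = -6t - 7 = 0 and ∂P/∂x = -4x + 7 = 0, so (t, x) = (-7/6, 7/4).
The Hessian has P_{tt} = -6, P_{xx} = -4, P_{tx} = 0, giving D = 24 > 0 with P_{tt} < 0, so the point is a local maximum.
P(-7/6, 7/4) = 365/24.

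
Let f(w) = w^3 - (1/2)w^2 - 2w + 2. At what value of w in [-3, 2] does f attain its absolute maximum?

2

Differentiating, f'(w) = 3w^2 - w - 2; which vanishes at w = -2/3 and w = 1.
Evaluating at the critical points and endpoints: f(-3) = -47/2, f(-2/3) = 76/27, f(1) = 1/2, f(2) = 4.
The maximum over the interval is 4, attained at w = 2.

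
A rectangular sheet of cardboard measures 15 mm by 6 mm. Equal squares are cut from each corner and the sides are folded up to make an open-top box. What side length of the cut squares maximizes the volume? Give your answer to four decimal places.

1.3206

With cut size x, the volume is V(x) = x(15 − 2x)(6 − 2x) for 0 < x < 3.
V'(x) = 12x^2 − 84x + 90. Setting V'(x) = 0 gives x ≈ 1.3206 (the root in (0, 3)).
V''(x) = 24x − 84 is negative there, so this is the maximum; V ≈ 54.8191.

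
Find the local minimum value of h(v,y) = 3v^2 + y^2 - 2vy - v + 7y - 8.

∂h/∂v = 6v - 2y - 1 = 0 and ∂h/∂y = -2v + 2y + 7 = 0, so (v, y) = (-3/2, -5).
The Hessian has h_{vv} = 6, h_{yy} = 2, h_{vy} = -2, giving D = 8 > 0 with h_{vv} > 0, so the point is a local minimum.
h(-3/2, -5) = -99/4.

-99/4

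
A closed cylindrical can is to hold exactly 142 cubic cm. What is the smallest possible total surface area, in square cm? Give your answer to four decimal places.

150.6746

With radius r and height h, πr²h = 142 so h = 142/(πr²), and S(r) = 2πr² + 2πrh = 2πr² + 2·142/r.
S'(r) = 4πr − 2·142/r² = 0 ⇒ r³ = 142/(2π), so r ≈ 2.8273 and h = 2r ≈ 5.6546.
S''(r) = 4π + 4·142/r³ > 0, so this is the minimum; S ≈ 150.6746.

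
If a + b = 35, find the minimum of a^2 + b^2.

With a + b = 35, a^2 + b^2 = a^2 + (35 − a)^2.
The derivative 2a − 2(35 − a) = 4a − 70 vanishes at a = 35/2; second derivative 4 > 0, a minimum.
The minimum is 2·(35/2)^2 = 1225/2.

1225/2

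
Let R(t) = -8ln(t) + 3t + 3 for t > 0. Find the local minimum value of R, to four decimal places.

3.1534

R'(t) = -8/t + 3 = 0 gives t = 8/3.
R''(t) = 8/t², which is positive for t > 0, so this is a local minimum.
R(8/3) = -8·ln(8/3) + 8 + 3 ≈ 3.1534.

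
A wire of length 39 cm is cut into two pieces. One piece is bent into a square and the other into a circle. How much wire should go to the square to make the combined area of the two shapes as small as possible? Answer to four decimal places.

21.8439

Let x be the length used for the square. Square side x/4; circle radius (39−x)/(2π).
A(x) = (x/4)² + π·((39−x)/(2π))² = x²/16 + (39−x)²/(4π) for 0 ≤ x ≤ 39. A'(x) = x/8 − (39−x)/(2π) = 0 gives x = 4·39/(π+4) ≈ 21.8439.
A'' = 1/8 + 1/(2π) > 0, so this gives the minimum combined area; x ≈ 21.8439 cm to the square.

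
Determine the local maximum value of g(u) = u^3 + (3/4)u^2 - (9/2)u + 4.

145/16

g'(u) = 3u^2 + (3/2)u - 9/2. Setting g'(u) = 0 gives u ∈ {-3/2, 1}.
g''(u) = 6u + 3/2. g''(-3/2) = -15/2 < 0 ⇒ local maximum; g''(1) = 15/2 > 0 ⇒ local minimum.
The local maximum is g(-3/2) = 145/16.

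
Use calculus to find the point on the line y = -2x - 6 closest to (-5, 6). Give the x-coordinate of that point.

-29/5

Minimize D(x)^2 = (x + 5)^2 + (-2x - 12)^2.
d/dx[D^2] = 2(x + 5) + 2·(-2)·(-2x - 12) = 0 ⇒ x = -29/5.
Then y = 28/5 and the distance is √(4/5) ≈ 0.8944.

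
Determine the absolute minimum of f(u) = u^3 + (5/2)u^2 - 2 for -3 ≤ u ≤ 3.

Differentiating, f'(u) = 3u^2 + 5u; which vanishes at u = -5/3 and u = 0.
Candidates: f(-3) = -13/2, f(-5/3) = 17/54, f(0) = -2, f(3) = 95/2.
The minimum over the interval is -13/2, attained at u = -3.

-13/2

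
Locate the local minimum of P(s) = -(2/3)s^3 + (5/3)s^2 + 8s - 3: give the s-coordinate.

-4/3

Critical points: P'(s) = -2s^2 + (10/3)s + 8 vanishes at s = -4/3, 3.
Since P''(s) = -4s + 10/3, we get P''(-4/3) = 26/3 > 0 ⇒ local minimum; P''(3) = -26/3 < 0 ⇒ local maximum.
The local minimum is P(-4/3) = -739/81.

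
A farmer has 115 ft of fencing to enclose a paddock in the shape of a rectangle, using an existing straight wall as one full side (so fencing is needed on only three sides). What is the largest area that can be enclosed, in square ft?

13225/8

Let the sides perpendicular to the wall have length x and the parallel side y, so 2x + y = 115 and the area is A = xy = x(115 − 2x).
A'(x) = 115 − 4x = 0 gives x = 115/4, and A''(x) = −4 < 0 confirms a maximum.
Then y = 115 − 2·115/4 = 115/2 and A = 13225/8.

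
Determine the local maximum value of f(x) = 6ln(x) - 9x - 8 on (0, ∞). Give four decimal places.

-16.4328

f'(x) = 6/x − 9 = 0 gives x = 2/3.
f''(x) = -6/x², which is negative for x > 0, so this is a local maximum.
f(2/3) = 6·ln(2/3) - 6 - 8 ≈ -16.4328.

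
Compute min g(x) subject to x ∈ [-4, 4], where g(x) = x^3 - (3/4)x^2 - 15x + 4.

-361/16

The derivative is 3x^2 - (3/2)x - 15, which vanishes at x = -2 and x = 5/2.
Evaluating at the critical points and endpoints: g(-4) = -12, g(-2) = 23, g(5/2) = -361/16, g(4) = -4.
The minimum over the interval is -361/16, attained at x = 5/2.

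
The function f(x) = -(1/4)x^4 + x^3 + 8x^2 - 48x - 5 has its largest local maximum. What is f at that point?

f'(x) = -x^3 + 3x^2 + 16x - 48. Setting f'(x) = 0 gives x ∈ {-4, 3, 4}.
Second-derivative test with f''(x) = -3x^2 + 6x + 16: f''(-4) = -56 < 0 ⇒ local maximum; f''(3) = 7 > 0 ⇒ local minimum; f''(4) = -8 < 0 ⇒ local maximum.
So the largest local maximum value is f(-4) = 187.

187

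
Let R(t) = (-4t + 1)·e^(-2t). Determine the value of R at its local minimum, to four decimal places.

-0.4463

By the product rule, R'(t) = (8t - 6)·e^(-2t). Since e^(-2t) > 0, the only critical point is t = 3/4.
R''(3/4) has the same sign as 8 > 0, so this is a local minimum.
R(3/4) = (-2)·e^(-3/2) ≈ -0.4463.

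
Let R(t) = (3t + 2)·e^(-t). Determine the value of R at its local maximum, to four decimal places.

2.1496

By the product rule, R'(t) = (-3t + 1)·e^(-t). Since e^(-t) > 0, the only critical point is t = 1/3.
R''(1/3) has the same sign as -3 < 0, so this is a local maximum.
R(1/3) = (3)·e^(-1/3) ≈ 2.1496.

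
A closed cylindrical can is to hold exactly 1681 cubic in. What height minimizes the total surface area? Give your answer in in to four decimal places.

With radius r and height h, πr²h = 1681 so h = 1681/(πr²), and S(r) = 2πr² + 2πrh = 2πr² + 2·1681/r.
S'(r) = 4πr − 2·1681/r² = 0 ⇒ r³ = 1681/(2π), so r ≈ 6.4436 and h = 2r ≈ 12.8872.
S''(r) = 4π + 4·1681/r³ > 0, so this is the minimum; S ≈ 782.6358.

12.8872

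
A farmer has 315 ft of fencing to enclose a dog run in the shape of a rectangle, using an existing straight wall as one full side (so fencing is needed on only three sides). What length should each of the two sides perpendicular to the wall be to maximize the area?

315/4

Let the sides perpendicular to the wall have length x and the parallel side y, so 2x + y = 315 and the area is A = xy = x(315 − 2x).
A'(x) = 315 − 4x = 0 gives x = 315/4, and A''(x) = −4 < 0 confirms a maximum.
Then y = 315 − 2·315/4 = 315/2 and A = 99225/8.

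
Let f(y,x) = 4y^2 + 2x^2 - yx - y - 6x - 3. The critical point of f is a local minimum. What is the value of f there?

∂f/∂y = 8y - x - 1 = 0 and ∂f/∂x = -y + 4x - 6 = 0, so (y, x) = (10/31, 49/31).
The Hessian has f_{yy} = 8, f_{xx} = 4, f_{yx} = -1, giving D = 31 > 0 with f_{yy} > 0, so the point is a local minimum.
f(10/31, 49/31) = -245/31.

-245/31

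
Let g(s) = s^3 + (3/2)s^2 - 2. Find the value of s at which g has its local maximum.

g'(s) = 3s^2 + 3s. Setting g'(s) = 0 gives s ∈ {-1, 0}.
Second-derivative test with g''(s) = 6s + 3: g''(-1) = -3 < 0 ⇒ local maximum; g''(0) = 3 > 0 ⇒ local minimum.
Thus g has its local maximum at s = -1, with value -3/2.

-1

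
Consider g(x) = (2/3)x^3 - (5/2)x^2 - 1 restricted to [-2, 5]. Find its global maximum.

Differentiating, g'(x) = 2x^2 - 5x; which vanishes at x = 0 and x = 5/2.
Candidates: g(-2) = -49/3, g(0) = -1, g(5/2) = -149/24, g(5) = 119/6.
Hence the absolute maximum is 119/6 at x = 5.

119/6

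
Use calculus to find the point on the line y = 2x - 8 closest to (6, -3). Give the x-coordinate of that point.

16/5

Minimize D(x)^2 = (x - 6)^2 + (2x - 5)^2.
d/dx[D^2] = 2(x - 6) + 2·2·(2x - 5) = 0 ⇒ x = 16/5.
Then y = -8/5 and the distance is √(49/5) ≈ 3.1305.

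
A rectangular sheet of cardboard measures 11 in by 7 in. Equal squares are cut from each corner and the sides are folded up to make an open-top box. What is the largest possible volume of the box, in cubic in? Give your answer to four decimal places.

With cut size x, the volume is V(x) = x(11 − 2x)(7 − 2x) for 0 < x < 3.5.
V'(x) = 12x^2 − 72x + 77. Setting V'(x) = 0 gives x ≈ 1.3927 (the root in (0, 3.5)).
V''(x) = 24x − 72 is negative there, so this is the maximum; V ≈ 48.2170.

48.2170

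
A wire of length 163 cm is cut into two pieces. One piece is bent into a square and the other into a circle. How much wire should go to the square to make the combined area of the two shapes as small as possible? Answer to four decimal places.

Let x be the length used for the square. Square side x/4; circle radius (163−x)/(2π).
A(x) = (x/4)² + π·((163−x)/(2π))² = x²/16 + (163−x)²/(4π) for 0 ≤ x ≤ 163. A'(x) = x/8 − (163−x)/(2π) = 0 gives x = 4·163/(π+4) ≈ 91.2962.
A'' = 1/8 + 1/(2π) > 0, so this gives the minimum combined area; x ≈ 91.2962 cm to the square.

91.2962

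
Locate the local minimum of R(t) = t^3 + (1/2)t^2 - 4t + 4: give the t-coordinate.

R'(t) = 3t^2 + t - 4 = 0 at t = -4/3, 1.
R''(t) = 6t + 1. R''(-4/3) = -7 < 0 ⇒ local maximum; R''(1) = 7 > 0 ⇒ local minimum.
Thus R has its local minimum at t = 1, with value 3/2.

1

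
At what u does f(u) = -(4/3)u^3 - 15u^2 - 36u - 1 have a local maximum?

-3/2

f'(u) = -4u^2 - 30u - 36 = 0 at u = -6, -3/2.
Since f''(u) = -8u - 30, we get f''(-6) = 18 > 0 ⇒ local minimum; f''(-3/2) = -18 < 0 ⇒ local maximum.
Thus f has its local maximum at u = -3/2, with value 95/4.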